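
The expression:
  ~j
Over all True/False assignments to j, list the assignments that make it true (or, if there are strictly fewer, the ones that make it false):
is true only for:
  j=False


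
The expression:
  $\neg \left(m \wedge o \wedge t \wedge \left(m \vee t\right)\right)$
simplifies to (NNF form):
$\neg m \vee \neg o \vee \neg t$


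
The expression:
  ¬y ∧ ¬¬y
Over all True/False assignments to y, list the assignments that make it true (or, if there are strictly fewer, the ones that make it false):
is never true.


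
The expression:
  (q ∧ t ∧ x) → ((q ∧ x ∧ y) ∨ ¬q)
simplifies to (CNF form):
y ∨ ¬q ∨ ¬t ∨ ¬x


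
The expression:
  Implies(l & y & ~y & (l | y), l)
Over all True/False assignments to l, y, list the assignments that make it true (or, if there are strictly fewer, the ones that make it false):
is always true.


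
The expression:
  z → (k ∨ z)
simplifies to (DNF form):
True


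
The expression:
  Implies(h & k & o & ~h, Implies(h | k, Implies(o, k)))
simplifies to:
True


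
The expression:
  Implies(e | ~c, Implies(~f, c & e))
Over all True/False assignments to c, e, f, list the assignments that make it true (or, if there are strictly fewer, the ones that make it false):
is false only for:
  c=False, e=False, f=False;
  c=False, e=True, f=False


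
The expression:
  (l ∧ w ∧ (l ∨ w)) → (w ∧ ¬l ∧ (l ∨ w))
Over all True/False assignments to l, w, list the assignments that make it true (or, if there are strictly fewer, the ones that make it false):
is false only for:
  l=True, w=True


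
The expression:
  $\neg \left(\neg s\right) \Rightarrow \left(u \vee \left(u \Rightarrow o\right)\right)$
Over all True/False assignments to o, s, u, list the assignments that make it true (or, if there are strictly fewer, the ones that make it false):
is always true.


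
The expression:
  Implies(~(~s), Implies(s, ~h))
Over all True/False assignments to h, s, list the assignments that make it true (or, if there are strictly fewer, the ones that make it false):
is false only for:
  h=True, s=True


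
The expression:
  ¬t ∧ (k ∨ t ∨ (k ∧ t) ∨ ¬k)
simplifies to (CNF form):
¬t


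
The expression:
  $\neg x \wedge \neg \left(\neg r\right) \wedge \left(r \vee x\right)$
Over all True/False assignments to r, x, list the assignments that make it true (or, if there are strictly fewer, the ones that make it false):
is true only for:
  r=True, x=False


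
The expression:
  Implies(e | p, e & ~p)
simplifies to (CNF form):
~p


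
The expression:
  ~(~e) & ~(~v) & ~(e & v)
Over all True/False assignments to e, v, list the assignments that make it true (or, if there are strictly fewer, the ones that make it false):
is never true.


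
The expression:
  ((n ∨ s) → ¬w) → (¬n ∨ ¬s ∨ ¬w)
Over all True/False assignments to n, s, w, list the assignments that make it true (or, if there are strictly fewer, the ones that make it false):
is always true.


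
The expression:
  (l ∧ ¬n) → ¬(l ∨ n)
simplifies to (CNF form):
n ∨ ¬l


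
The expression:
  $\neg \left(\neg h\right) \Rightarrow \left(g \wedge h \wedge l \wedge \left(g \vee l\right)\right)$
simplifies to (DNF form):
$\left(g \wedge l\right) \vee \neg h$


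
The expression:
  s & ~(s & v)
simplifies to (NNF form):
s & ~v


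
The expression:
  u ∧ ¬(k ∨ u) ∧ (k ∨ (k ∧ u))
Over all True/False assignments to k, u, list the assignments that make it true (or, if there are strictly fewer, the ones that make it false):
is never true.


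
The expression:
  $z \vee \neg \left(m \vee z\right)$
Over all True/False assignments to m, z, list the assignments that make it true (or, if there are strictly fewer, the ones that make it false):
is false only for:
  m=True, z=False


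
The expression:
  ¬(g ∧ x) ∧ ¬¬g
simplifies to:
g ∧ ¬x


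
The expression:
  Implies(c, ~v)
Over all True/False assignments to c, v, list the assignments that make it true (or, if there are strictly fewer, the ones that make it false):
is false only for:
  c=True, v=True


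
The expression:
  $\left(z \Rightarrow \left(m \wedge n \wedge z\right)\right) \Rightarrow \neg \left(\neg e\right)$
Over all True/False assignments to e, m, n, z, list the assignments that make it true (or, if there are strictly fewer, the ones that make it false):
is false only for:
  e=False, m=False, n=False, z=False;
  e=False, m=False, n=True, z=False;
  e=False, m=True, n=False, z=False;
  e=False, m=True, n=True, z=False;
  e=False, m=True, n=True, z=True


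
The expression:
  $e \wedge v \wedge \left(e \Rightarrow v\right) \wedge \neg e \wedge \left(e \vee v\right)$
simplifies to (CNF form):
$\text{False}$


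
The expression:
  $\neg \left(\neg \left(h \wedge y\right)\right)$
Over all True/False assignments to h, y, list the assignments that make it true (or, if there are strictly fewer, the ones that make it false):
is true only for:
  h=True, y=True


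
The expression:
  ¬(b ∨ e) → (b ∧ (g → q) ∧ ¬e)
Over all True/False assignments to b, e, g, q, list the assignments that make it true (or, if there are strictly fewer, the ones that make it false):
is false only for:
  b=False, e=False, g=False, q=False;
  b=False, e=False, g=False, q=True;
  b=False, e=False, g=True, q=False;
  b=False, e=False, g=True, q=True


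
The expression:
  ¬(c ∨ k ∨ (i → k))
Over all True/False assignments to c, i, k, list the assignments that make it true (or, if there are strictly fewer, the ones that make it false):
is true only for:
  c=False, i=True, k=False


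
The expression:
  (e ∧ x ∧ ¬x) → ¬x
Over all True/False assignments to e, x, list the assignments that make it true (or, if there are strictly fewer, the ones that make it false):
is always true.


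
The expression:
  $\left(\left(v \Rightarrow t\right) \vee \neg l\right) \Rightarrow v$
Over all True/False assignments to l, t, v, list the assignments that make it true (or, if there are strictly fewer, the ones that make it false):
is true only for:
  l=False, t=False, v=True;
  l=False, t=True, v=True;
  l=True, t=False, v=True;
  l=True, t=True, v=True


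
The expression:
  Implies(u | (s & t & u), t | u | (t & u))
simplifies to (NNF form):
True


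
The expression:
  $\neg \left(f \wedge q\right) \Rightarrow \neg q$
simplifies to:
$f \vee \neg q$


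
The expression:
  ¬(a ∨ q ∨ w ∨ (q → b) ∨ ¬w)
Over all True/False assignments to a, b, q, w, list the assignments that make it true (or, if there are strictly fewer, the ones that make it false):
is never true.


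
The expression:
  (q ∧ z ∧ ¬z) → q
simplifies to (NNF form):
True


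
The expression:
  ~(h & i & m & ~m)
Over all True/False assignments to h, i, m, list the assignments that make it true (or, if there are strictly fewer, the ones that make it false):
is always true.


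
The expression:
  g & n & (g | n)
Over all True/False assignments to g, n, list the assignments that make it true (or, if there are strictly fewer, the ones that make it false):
is true only for:
  g=True, n=True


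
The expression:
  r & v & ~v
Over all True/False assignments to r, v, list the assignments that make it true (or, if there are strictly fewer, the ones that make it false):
is never true.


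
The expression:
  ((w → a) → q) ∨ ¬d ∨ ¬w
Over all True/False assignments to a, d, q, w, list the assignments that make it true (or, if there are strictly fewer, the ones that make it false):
is false only for:
  a=True, d=True, q=False, w=True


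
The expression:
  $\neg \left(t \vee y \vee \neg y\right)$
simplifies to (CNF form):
$\text{False}$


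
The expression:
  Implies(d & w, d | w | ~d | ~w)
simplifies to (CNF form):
True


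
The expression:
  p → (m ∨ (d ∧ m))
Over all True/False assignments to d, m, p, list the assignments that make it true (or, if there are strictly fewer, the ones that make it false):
is false only for:
  d=False, m=False, p=True;
  d=True, m=False, p=True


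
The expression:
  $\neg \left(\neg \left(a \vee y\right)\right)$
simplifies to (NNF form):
$a \vee y$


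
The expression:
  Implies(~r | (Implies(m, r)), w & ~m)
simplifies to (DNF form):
w & ~m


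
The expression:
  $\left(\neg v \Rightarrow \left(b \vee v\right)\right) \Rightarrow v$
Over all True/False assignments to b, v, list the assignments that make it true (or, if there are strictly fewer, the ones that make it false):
is false only for:
  b=True, v=False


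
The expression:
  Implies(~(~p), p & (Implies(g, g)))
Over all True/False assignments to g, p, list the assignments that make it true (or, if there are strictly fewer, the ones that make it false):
is always true.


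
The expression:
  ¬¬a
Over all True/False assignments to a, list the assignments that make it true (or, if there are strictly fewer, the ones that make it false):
is true only for:
  a=True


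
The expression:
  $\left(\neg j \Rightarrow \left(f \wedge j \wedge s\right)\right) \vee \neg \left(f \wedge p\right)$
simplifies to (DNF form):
$j \vee \neg f \vee \neg p$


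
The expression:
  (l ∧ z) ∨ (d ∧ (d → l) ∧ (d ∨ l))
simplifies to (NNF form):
l ∧ (d ∨ z)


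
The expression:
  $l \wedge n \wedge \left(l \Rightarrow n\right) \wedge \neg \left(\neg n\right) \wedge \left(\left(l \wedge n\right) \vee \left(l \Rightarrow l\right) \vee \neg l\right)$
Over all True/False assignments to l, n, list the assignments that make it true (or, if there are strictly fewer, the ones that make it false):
is true only for:
  l=True, n=True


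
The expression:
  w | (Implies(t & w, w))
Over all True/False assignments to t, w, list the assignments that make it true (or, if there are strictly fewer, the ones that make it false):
is always true.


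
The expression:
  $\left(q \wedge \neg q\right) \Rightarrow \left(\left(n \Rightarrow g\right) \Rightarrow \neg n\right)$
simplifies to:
$\text{True}$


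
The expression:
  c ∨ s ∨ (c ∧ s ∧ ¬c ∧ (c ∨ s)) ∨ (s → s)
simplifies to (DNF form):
True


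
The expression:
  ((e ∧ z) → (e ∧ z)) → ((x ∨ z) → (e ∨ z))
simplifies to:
e ∨ z ∨ ¬x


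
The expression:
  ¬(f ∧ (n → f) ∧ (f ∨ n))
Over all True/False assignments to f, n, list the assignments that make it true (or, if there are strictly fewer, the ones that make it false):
is true only for:
  f=False, n=False;
  f=False, n=True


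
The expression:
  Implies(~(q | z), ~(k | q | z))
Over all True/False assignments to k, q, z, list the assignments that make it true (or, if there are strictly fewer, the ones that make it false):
is false only for:
  k=True, q=False, z=False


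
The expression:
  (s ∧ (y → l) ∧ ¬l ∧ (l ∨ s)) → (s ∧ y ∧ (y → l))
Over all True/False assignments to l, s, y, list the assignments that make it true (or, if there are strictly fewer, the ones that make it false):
is false only for:
  l=False, s=True, y=False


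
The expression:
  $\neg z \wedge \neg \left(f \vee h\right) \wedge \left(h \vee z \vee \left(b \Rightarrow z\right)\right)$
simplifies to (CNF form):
$\neg b \wedge \neg f \wedge \neg h \wedge \neg z$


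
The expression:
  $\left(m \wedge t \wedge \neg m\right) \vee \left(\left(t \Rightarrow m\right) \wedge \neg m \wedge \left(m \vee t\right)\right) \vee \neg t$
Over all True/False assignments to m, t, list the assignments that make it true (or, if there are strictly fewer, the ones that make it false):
is true only for:
  m=False, t=False;
  m=True, t=False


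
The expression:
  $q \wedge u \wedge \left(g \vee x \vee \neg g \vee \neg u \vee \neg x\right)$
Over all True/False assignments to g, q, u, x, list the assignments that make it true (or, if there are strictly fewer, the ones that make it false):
is true only for:
  g=False, q=True, u=True, x=False;
  g=False, q=True, u=True, x=True;
  g=True, q=True, u=True, x=False;
  g=True, q=True, u=True, x=True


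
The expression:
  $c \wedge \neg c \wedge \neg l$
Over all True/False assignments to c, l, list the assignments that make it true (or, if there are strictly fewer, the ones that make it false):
is never true.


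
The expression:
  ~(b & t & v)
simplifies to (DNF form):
~b | ~t | ~v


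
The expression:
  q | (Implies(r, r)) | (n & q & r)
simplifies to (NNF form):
True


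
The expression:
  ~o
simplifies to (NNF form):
~o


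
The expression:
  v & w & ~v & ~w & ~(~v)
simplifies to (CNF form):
False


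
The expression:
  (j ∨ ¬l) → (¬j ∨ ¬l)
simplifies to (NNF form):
¬j ∨ ¬l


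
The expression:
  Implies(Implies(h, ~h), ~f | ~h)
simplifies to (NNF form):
True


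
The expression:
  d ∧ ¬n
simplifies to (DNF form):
d ∧ ¬n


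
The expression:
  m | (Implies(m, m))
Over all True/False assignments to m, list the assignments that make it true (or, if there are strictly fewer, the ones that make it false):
is always true.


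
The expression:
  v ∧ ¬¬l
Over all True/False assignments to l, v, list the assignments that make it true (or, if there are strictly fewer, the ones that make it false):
is true only for:
  l=True, v=True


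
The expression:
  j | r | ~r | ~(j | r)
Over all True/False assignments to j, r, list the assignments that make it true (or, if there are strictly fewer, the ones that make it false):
is always true.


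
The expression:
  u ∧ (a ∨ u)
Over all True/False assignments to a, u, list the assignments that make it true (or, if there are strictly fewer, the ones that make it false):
is true only for:
  a=False, u=True;
  a=True, u=True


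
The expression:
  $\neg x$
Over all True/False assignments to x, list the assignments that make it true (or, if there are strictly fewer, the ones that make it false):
is true only for:
  x=False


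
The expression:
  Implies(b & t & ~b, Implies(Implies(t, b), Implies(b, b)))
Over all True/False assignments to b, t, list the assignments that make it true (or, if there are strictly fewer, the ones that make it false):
is always true.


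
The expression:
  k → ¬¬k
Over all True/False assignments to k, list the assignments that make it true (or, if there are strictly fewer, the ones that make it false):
is always true.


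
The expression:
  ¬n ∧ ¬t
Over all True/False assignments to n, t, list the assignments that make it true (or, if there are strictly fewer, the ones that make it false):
is true only for:
  n=False, t=False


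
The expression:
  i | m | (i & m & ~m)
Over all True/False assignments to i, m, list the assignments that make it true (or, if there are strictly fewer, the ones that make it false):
is false only for:
  i=False, m=False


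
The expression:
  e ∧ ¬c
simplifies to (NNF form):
e ∧ ¬c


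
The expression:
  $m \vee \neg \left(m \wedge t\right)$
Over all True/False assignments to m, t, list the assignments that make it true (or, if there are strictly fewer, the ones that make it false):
is always true.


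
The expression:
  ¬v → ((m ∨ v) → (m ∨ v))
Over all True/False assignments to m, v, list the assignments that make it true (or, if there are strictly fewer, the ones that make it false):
is always true.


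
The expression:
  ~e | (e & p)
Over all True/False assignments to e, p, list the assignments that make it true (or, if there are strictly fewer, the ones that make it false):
is false only for:
  e=True, p=False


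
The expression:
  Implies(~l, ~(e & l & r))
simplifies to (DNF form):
True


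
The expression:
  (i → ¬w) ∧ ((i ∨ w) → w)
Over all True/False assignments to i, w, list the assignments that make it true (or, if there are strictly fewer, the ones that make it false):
is true only for:
  i=False, w=False;
  i=False, w=True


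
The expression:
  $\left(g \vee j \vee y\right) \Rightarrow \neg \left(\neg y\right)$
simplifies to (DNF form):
$y \vee \left(\neg g \wedge \neg j\right)$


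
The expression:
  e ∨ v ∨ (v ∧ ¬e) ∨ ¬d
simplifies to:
e ∨ v ∨ ¬d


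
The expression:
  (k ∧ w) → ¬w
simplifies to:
¬k ∨ ¬w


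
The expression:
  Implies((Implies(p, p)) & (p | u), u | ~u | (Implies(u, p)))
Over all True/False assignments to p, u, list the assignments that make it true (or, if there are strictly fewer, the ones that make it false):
is always true.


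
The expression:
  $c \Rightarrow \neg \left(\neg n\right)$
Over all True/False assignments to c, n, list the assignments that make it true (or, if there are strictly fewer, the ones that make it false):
is false only for:
  c=True, n=False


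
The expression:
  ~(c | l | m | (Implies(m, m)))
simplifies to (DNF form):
False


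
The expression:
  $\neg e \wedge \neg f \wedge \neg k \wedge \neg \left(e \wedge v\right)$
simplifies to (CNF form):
$\neg e \wedge \neg f \wedge \neg k$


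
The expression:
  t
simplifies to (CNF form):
t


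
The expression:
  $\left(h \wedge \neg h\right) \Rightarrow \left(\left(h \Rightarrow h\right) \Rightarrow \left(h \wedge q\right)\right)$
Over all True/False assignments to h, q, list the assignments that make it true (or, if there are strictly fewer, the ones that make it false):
is always true.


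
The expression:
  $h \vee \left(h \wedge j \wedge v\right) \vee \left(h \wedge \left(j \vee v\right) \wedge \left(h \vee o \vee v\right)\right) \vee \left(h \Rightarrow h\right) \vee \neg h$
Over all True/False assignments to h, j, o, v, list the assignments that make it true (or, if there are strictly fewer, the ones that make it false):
is always true.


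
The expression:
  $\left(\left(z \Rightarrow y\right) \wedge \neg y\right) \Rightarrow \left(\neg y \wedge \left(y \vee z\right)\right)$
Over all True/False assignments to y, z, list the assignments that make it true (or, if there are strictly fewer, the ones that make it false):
is false only for:
  y=False, z=False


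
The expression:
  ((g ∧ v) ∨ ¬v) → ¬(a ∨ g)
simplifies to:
¬g ∧ (v ∨ ¬a)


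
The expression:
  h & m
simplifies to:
h & m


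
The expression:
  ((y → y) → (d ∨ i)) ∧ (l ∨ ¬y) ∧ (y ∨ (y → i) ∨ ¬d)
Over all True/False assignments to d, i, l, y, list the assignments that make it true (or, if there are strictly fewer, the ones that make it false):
is false only for:
  d=False, i=False, l=False, y=False;
  d=False, i=False, l=False, y=True;
  d=False, i=False, l=True, y=False;
  d=False, i=False, l=True, y=True;
  d=False, i=True, l=False, y=True;
  d=True, i=False, l=False, y=True;
  d=True, i=True, l=False, y=True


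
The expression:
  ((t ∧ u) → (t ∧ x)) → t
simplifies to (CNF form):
t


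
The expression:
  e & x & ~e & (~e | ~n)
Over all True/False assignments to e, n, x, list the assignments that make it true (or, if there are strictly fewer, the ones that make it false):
is never true.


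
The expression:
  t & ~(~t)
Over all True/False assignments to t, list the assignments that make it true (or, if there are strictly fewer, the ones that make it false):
is true only for:
  t=True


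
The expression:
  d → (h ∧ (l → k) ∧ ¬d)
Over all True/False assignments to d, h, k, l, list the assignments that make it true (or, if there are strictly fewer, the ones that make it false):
is true only for:
  d=False, h=False, k=False, l=False;
  d=False, h=False, k=False, l=True;
  d=False, h=False, k=True, l=False;
  d=False, h=False, k=True, l=True;
  d=False, h=True, k=False, l=False;
  d=False, h=True, k=False, l=True;
  d=False, h=True, k=True, l=False;
  d=False, h=True, k=True, l=True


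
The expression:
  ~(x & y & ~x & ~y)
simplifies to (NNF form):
True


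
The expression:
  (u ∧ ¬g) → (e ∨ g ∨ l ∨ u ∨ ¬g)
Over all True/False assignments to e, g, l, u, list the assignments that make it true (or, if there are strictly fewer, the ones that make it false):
is always true.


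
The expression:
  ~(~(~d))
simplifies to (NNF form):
~d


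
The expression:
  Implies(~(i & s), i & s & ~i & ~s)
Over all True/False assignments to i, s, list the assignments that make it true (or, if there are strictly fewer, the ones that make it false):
is true only for:
  i=True, s=True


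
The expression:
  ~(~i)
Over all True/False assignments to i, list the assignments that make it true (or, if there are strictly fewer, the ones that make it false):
is true only for:
  i=True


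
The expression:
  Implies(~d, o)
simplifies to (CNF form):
d | o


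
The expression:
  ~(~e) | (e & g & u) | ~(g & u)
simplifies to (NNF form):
e | ~g | ~u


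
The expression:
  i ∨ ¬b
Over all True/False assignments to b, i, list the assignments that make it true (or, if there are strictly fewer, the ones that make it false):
is false only for:
  b=True, i=False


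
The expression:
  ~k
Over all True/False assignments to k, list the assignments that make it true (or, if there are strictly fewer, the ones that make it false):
is true only for:
  k=False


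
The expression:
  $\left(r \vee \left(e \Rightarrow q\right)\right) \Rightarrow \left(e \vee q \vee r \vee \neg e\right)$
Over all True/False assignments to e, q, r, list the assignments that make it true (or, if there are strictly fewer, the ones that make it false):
is always true.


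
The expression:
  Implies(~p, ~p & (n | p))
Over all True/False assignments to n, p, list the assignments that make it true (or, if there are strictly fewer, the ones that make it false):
is false only for:
  n=False, p=False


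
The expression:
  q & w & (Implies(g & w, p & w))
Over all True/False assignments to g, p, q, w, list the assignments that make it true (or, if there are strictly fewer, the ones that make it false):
is true only for:
  g=False, p=False, q=True, w=True;
  g=False, p=True, q=True, w=True;
  g=True, p=True, q=True, w=True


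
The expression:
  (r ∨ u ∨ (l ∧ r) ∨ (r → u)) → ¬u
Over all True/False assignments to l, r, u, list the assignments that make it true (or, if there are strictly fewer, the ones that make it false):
is true only for:
  l=False, r=False, u=False;
  l=False, r=True, u=False;
  l=True, r=False, u=False;
  l=True, r=True, u=False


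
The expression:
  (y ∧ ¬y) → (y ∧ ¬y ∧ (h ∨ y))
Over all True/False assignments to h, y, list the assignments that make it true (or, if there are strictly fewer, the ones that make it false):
is always true.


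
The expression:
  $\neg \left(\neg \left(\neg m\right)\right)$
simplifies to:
$\neg m$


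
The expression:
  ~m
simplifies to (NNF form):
~m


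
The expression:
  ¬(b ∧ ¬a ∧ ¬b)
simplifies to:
True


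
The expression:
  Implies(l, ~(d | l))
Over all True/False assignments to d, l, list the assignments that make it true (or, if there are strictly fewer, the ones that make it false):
is true only for:
  d=False, l=False;
  d=True, l=False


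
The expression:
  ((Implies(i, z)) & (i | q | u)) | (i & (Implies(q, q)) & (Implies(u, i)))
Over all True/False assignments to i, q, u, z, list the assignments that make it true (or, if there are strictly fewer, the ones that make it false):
is false only for:
  i=False, q=False, u=False, z=False;
  i=False, q=False, u=False, z=True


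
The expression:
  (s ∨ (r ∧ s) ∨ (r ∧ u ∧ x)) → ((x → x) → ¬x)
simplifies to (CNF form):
(¬s ∨ ¬x) ∧ (¬r ∨ ¬u ∨ ¬x)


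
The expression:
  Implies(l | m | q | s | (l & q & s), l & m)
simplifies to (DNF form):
(l & m) | (~l & ~m & ~q & ~s)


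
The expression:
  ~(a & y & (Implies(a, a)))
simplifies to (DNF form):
~a | ~y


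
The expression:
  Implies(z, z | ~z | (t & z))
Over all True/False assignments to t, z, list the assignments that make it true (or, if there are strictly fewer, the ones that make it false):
is always true.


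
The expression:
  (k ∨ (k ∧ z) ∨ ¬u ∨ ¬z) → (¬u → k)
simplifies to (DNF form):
k ∨ u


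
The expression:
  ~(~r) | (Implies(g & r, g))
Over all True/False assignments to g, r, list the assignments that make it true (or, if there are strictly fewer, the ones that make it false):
is always true.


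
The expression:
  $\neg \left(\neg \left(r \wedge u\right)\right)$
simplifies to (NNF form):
$r \wedge u$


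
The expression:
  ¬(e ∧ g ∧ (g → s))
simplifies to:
¬e ∨ ¬g ∨ ¬s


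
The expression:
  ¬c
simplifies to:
¬c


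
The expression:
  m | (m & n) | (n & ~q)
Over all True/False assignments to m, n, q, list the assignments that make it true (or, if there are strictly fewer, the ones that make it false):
is false only for:
  m=False, n=False, q=False;
  m=False, n=False, q=True;
  m=False, n=True, q=True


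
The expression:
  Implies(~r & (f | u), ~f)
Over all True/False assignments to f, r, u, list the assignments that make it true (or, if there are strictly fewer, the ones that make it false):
is false only for:
  f=True, r=False, u=False;
  f=True, r=False, u=True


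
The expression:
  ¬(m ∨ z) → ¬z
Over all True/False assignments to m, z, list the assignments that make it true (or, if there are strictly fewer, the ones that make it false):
is always true.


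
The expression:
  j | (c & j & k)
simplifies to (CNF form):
j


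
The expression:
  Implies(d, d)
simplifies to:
True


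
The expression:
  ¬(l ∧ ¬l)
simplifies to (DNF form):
True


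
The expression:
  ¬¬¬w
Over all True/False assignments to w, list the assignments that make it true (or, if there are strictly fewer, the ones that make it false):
is true only for:
  w=False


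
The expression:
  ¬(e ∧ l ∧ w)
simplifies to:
¬e ∨ ¬l ∨ ¬w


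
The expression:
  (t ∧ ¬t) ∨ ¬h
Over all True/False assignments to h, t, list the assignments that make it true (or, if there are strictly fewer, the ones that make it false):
is true only for:
  h=False, t=False;
  h=False, t=True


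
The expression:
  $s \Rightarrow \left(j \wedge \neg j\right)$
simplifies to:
$\neg s$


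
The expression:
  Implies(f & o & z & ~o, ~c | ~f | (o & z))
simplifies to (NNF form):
True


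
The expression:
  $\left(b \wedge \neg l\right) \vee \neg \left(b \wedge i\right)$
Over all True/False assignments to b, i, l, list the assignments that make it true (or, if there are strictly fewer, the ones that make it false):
is false only for:
  b=True, i=True, l=True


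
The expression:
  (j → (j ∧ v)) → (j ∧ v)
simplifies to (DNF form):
j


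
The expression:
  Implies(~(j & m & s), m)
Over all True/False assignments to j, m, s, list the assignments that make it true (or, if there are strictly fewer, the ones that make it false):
is true only for:
  j=False, m=True, s=False;
  j=False, m=True, s=True;
  j=True, m=True, s=False;
  j=True, m=True, s=True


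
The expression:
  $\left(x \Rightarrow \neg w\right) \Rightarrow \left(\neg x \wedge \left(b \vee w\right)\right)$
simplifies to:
$w \vee \left(b \wedge \neg x\right)$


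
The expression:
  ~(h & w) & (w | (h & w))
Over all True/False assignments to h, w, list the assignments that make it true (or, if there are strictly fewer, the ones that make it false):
is true only for:
  h=False, w=True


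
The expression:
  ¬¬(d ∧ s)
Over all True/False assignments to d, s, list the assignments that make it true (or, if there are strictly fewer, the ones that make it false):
is true only for:
  d=True, s=True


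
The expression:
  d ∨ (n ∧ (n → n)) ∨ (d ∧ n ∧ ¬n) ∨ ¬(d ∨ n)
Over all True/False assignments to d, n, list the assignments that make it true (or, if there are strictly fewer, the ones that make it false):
is always true.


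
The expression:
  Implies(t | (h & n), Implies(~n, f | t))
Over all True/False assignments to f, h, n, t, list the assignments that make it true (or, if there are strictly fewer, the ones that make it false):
is always true.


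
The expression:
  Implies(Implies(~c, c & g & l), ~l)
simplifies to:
~c | ~l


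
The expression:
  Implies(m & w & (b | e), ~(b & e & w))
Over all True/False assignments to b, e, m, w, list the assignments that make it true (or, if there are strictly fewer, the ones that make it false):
is false only for:
  b=True, e=True, m=True, w=True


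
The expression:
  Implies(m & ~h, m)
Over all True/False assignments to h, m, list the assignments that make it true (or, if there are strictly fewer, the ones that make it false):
is always true.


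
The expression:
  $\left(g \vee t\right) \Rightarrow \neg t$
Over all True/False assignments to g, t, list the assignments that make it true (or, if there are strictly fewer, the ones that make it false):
is true only for:
  g=False, t=False;
  g=True, t=False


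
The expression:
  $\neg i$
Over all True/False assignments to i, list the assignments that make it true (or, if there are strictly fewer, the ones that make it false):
is true only for:
  i=False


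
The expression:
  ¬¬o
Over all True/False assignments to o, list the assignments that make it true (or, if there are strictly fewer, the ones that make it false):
is true only for:
  o=True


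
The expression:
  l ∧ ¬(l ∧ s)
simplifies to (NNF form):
l ∧ ¬s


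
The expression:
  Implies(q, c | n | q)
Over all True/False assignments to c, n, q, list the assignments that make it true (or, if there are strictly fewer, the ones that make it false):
is always true.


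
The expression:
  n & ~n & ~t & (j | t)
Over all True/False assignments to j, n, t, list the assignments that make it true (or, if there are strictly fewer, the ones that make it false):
is never true.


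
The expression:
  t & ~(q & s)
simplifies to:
t & (~q | ~s)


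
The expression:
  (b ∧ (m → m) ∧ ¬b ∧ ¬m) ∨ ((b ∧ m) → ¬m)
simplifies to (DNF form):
¬b ∨ ¬m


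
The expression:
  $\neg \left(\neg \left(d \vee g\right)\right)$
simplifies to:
$d \vee g$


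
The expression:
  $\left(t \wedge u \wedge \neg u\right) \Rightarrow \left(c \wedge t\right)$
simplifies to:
$\text{True}$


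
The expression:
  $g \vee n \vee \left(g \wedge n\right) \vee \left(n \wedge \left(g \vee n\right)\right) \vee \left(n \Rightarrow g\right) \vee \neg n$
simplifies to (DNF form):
$\text{True}$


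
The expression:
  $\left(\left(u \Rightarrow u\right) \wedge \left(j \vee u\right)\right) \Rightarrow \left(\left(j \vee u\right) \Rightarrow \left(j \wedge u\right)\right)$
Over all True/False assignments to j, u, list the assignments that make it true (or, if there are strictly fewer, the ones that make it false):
is true only for:
  j=False, u=False;
  j=True, u=True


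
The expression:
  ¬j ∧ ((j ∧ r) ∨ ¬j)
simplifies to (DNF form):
¬j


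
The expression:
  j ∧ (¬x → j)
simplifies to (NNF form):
j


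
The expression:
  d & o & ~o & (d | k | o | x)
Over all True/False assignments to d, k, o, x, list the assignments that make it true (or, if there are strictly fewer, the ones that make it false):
is never true.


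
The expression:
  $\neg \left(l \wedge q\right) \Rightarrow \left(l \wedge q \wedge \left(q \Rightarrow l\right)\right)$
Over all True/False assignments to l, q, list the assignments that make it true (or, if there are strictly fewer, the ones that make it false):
is true only for:
  l=True, q=True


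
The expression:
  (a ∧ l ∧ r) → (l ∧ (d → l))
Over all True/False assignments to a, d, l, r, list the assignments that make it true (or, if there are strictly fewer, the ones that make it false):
is always true.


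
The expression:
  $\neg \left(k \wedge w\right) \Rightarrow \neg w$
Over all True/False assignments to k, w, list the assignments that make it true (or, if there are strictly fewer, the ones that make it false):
is false only for:
  k=False, w=True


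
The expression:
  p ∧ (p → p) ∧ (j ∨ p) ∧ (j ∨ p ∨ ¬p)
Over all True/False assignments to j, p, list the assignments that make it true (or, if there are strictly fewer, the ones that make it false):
is true only for:
  j=False, p=True;
  j=True, p=True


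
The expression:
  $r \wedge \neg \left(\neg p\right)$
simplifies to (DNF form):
$p \wedge r$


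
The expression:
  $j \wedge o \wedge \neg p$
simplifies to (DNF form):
$j \wedge o \wedge \neg p$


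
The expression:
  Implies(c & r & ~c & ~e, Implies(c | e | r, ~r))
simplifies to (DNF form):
True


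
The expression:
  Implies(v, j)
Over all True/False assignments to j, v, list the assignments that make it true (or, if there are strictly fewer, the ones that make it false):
is false only for:
  j=False, v=True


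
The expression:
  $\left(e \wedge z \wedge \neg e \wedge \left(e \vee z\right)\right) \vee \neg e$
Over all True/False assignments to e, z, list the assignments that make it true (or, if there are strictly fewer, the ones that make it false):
is true only for:
  e=False, z=False;
  e=False, z=True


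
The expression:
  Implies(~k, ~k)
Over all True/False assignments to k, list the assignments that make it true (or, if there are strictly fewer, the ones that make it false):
is always true.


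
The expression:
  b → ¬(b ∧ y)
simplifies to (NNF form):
¬b ∨ ¬y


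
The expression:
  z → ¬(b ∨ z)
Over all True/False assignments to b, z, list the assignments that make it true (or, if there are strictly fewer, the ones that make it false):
is true only for:
  b=False, z=False;
  b=True, z=False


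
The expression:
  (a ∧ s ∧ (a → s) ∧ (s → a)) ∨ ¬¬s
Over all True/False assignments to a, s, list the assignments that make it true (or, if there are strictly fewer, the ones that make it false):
is true only for:
  a=False, s=True;
  a=True, s=True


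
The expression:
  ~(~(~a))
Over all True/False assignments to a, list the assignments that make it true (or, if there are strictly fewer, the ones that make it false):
is true only for:
  a=False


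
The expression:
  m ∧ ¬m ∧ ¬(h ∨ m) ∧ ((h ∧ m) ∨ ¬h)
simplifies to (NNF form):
False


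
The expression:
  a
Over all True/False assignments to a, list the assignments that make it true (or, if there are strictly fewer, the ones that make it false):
is true only for:
  a=True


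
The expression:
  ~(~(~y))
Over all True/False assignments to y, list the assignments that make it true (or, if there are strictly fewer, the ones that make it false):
is true only for:
  y=False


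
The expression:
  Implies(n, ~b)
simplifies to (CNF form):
~b | ~n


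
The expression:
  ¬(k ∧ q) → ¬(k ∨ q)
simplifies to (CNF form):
(k ∨ ¬q) ∧ (q ∨ ¬k)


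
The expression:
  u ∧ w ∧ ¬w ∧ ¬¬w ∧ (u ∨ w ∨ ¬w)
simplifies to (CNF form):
False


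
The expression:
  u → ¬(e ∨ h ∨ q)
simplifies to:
(¬e ∧ ¬h ∧ ¬q) ∨ ¬u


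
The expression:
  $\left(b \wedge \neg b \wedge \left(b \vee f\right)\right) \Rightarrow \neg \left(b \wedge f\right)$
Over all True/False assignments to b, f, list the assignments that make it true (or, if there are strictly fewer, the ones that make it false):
is always true.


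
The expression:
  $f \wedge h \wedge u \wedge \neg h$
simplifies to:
$\text{False}$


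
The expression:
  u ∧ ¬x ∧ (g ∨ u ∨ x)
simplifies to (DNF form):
u ∧ ¬x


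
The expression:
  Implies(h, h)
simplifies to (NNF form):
True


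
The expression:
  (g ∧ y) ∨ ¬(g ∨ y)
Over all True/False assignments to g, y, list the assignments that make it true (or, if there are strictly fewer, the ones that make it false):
is true only for:
  g=False, y=False;
  g=True, y=True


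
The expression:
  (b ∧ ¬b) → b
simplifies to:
True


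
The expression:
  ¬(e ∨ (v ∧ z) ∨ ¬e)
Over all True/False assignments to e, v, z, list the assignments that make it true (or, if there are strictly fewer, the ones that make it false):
is never true.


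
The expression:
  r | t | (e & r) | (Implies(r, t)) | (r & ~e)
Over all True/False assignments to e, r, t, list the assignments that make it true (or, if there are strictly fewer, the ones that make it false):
is always true.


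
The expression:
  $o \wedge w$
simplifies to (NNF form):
$o \wedge w$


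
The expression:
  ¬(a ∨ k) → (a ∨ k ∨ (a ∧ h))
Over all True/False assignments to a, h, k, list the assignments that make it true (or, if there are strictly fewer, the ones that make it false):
is false only for:
  a=False, h=False, k=False;
  a=False, h=True, k=False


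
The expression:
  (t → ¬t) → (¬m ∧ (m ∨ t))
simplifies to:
t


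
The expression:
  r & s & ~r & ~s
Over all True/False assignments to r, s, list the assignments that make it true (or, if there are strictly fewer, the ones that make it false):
is never true.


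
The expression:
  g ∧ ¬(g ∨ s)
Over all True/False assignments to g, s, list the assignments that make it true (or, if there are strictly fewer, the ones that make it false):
is never true.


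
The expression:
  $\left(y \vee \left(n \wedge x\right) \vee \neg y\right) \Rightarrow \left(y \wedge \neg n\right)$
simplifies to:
$y \wedge \neg n$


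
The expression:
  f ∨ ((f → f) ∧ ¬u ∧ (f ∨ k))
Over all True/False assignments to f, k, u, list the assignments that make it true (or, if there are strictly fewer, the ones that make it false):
is false only for:
  f=False, k=False, u=False;
  f=False, k=False, u=True;
  f=False, k=True, u=True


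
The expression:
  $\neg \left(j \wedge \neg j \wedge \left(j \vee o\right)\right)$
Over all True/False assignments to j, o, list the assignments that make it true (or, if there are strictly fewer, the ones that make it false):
is always true.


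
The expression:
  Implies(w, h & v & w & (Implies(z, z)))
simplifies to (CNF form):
(h | ~w) & (v | ~w)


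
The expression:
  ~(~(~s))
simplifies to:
~s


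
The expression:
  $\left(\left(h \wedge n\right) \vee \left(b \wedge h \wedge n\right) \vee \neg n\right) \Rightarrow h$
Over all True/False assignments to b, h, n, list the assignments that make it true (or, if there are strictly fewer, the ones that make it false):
is false only for:
  b=False, h=False, n=False;
  b=True, h=False, n=False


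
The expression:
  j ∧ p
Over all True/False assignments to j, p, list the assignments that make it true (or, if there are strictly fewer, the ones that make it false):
is true only for:
  j=True, p=True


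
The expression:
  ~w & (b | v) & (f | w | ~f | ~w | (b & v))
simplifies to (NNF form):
~w & (b | v)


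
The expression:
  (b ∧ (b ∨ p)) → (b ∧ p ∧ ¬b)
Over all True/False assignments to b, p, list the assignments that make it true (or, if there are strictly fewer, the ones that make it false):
is true only for:
  b=False, p=False;
  b=False, p=True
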